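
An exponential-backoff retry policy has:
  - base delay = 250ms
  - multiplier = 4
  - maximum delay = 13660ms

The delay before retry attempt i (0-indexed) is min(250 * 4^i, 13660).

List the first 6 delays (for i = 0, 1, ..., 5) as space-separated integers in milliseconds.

Answer: 250 1000 4000 13660 13660 13660

Derivation:
Computing each delay:
  i=0: min(250*4^0, 13660) = 250
  i=1: min(250*4^1, 13660) = 1000
  i=2: min(250*4^2, 13660) = 4000
  i=3: min(250*4^3, 13660) = 13660
  i=4: min(250*4^4, 13660) = 13660
  i=5: min(250*4^5, 13660) = 13660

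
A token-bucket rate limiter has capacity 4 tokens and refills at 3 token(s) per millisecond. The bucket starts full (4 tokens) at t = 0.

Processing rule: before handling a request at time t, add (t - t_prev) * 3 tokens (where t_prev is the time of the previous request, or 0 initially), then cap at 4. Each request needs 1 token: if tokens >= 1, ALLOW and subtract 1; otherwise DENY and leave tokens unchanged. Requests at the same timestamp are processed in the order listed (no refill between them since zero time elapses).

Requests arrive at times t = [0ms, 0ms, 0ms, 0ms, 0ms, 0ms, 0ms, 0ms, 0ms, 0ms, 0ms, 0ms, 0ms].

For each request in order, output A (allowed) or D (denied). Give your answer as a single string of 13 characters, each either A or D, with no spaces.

Answer: AAAADDDDDDDDD

Derivation:
Simulating step by step:
  req#1 t=0ms: ALLOW
  req#2 t=0ms: ALLOW
  req#3 t=0ms: ALLOW
  req#4 t=0ms: ALLOW
  req#5 t=0ms: DENY
  req#6 t=0ms: DENY
  req#7 t=0ms: DENY
  req#8 t=0ms: DENY
  req#9 t=0ms: DENY
  req#10 t=0ms: DENY
  req#11 t=0ms: DENY
  req#12 t=0ms: DENY
  req#13 t=0ms: DENY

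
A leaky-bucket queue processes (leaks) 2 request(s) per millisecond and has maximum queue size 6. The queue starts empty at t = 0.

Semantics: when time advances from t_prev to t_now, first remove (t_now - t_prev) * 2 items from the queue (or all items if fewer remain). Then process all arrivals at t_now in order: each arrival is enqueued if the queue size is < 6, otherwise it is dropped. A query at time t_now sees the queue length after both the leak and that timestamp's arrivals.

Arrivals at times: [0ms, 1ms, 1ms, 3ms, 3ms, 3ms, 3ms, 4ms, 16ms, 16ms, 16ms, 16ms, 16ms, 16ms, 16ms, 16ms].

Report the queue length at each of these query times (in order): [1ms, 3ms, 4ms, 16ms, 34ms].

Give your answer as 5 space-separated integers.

Answer: 2 4 3 6 0

Derivation:
Queue lengths at query times:
  query t=1ms: backlog = 2
  query t=3ms: backlog = 4
  query t=4ms: backlog = 3
  query t=16ms: backlog = 6
  query t=34ms: backlog = 0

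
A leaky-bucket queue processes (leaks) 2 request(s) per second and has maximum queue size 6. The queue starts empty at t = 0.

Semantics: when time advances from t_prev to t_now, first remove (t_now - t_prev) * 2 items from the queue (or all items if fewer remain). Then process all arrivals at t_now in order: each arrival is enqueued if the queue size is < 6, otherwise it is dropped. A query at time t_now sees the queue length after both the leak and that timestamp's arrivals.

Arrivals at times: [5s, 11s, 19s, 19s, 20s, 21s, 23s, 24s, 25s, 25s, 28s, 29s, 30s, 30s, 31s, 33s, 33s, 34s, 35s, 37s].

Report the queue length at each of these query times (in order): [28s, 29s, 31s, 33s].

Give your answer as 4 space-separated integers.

Queue lengths at query times:
  query t=28s: backlog = 1
  query t=29s: backlog = 1
  query t=31s: backlog = 1
  query t=33s: backlog = 2

Answer: 1 1 1 2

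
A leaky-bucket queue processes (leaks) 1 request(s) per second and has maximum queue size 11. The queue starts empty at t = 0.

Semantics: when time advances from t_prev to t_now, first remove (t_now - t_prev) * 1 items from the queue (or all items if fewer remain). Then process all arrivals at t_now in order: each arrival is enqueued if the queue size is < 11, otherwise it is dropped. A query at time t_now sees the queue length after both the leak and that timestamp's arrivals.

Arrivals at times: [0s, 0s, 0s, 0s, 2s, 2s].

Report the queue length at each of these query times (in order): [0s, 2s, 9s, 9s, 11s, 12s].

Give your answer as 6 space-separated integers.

Answer: 4 4 0 0 0 0

Derivation:
Queue lengths at query times:
  query t=0s: backlog = 4
  query t=2s: backlog = 4
  query t=9s: backlog = 0
  query t=9s: backlog = 0
  query t=11s: backlog = 0
  query t=12s: backlog = 0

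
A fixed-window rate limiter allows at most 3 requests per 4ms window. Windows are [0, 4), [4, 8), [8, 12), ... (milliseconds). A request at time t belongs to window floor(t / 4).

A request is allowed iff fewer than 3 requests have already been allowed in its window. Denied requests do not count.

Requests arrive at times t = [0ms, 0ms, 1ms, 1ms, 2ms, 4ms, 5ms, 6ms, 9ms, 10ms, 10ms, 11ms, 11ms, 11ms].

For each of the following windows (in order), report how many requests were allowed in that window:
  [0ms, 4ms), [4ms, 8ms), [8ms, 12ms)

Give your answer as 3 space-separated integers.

Answer: 3 3 3

Derivation:
Processing requests:
  req#1 t=0ms (window 0): ALLOW
  req#2 t=0ms (window 0): ALLOW
  req#3 t=1ms (window 0): ALLOW
  req#4 t=1ms (window 0): DENY
  req#5 t=2ms (window 0): DENY
  req#6 t=4ms (window 1): ALLOW
  req#7 t=5ms (window 1): ALLOW
  req#8 t=6ms (window 1): ALLOW
  req#9 t=9ms (window 2): ALLOW
  req#10 t=10ms (window 2): ALLOW
  req#11 t=10ms (window 2): ALLOW
  req#12 t=11ms (window 2): DENY
  req#13 t=11ms (window 2): DENY
  req#14 t=11ms (window 2): DENY

Allowed counts by window: 3 3 3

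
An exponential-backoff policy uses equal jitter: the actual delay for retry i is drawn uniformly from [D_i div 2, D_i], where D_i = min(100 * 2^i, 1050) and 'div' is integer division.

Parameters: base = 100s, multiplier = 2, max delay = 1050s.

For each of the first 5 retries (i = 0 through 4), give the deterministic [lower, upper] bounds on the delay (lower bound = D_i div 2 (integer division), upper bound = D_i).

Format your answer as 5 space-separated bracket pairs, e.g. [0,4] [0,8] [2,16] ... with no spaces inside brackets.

Answer: [50,100] [100,200] [200,400] [400,800] [525,1050]

Derivation:
Computing bounds per retry:
  i=0: D_i=min(100*2^0,1050)=100, bounds=[50,100]
  i=1: D_i=min(100*2^1,1050)=200, bounds=[100,200]
  i=2: D_i=min(100*2^2,1050)=400, bounds=[200,400]
  i=3: D_i=min(100*2^3,1050)=800, bounds=[400,800]
  i=4: D_i=min(100*2^4,1050)=1050, bounds=[525,1050]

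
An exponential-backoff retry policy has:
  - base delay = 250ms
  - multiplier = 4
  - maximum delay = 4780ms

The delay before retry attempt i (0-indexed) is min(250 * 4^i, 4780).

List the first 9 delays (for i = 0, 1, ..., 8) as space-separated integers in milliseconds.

Computing each delay:
  i=0: min(250*4^0, 4780) = 250
  i=1: min(250*4^1, 4780) = 1000
  i=2: min(250*4^2, 4780) = 4000
  i=3: min(250*4^3, 4780) = 4780
  i=4: min(250*4^4, 4780) = 4780
  i=5: min(250*4^5, 4780) = 4780
  i=6: min(250*4^6, 4780) = 4780
  i=7: min(250*4^7, 4780) = 4780
  i=8: min(250*4^8, 4780) = 4780

Answer: 250 1000 4000 4780 4780 4780 4780 4780 4780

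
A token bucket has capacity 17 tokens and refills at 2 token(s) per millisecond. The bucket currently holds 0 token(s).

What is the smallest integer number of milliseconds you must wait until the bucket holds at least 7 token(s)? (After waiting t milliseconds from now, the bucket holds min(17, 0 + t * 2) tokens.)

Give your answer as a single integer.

Need 0 + t * 2 >= 7, so t >= 7/2.
Smallest integer t = ceil(7/2) = 4.

Answer: 4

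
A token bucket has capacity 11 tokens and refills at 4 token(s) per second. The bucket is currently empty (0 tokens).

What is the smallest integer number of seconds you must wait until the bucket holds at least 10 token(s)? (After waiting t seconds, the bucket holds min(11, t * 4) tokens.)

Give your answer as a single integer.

Answer: 3

Derivation:
Need t * 4 >= 10, so t >= 10/4.
Smallest integer t = ceil(10/4) = 3.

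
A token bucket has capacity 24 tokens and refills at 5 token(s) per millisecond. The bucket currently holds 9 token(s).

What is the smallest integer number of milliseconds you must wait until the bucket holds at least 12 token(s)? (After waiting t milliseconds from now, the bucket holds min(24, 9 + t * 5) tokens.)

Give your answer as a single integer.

Need 9 + t * 5 >= 12, so t >= 3/5.
Smallest integer t = ceil(3/5) = 1.

Answer: 1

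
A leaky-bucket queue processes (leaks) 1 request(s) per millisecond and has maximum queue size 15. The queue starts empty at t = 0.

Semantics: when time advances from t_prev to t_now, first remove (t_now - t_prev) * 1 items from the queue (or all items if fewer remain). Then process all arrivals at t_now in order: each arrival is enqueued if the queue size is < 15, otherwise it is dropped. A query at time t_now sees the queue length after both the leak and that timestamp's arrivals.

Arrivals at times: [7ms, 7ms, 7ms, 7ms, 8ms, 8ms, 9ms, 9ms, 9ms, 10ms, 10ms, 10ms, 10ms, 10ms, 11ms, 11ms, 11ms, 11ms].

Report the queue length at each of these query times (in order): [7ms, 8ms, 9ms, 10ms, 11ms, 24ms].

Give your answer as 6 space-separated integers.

Answer: 4 5 7 11 14 1

Derivation:
Queue lengths at query times:
  query t=7ms: backlog = 4
  query t=8ms: backlog = 5
  query t=9ms: backlog = 7
  query t=10ms: backlog = 11
  query t=11ms: backlog = 14
  query t=24ms: backlog = 1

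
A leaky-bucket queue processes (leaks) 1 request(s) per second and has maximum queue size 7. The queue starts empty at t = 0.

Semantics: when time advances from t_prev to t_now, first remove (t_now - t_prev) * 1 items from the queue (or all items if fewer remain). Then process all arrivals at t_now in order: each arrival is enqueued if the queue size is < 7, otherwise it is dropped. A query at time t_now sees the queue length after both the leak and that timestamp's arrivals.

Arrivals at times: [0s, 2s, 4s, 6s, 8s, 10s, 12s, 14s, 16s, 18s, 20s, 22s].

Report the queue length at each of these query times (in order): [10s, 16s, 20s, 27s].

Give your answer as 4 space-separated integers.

Queue lengths at query times:
  query t=10s: backlog = 1
  query t=16s: backlog = 1
  query t=20s: backlog = 1
  query t=27s: backlog = 0

Answer: 1 1 1 0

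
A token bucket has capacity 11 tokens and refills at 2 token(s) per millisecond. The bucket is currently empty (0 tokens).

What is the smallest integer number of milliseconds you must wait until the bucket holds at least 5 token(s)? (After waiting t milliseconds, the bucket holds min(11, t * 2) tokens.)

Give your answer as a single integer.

Answer: 3

Derivation:
Need t * 2 >= 5, so t >= 5/2.
Smallest integer t = ceil(5/2) = 3.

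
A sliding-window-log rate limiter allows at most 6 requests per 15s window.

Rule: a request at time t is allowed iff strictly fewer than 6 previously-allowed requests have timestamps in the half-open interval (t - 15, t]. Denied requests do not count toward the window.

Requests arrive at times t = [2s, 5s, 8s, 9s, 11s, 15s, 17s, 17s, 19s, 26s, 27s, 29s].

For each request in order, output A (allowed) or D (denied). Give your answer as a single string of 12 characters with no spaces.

Answer: AAAAAAADDAAA

Derivation:
Tracking allowed requests in the window:
  req#1 t=2s: ALLOW
  req#2 t=5s: ALLOW
  req#3 t=8s: ALLOW
  req#4 t=9s: ALLOW
  req#5 t=11s: ALLOW
  req#6 t=15s: ALLOW
  req#7 t=17s: ALLOW
  req#8 t=17s: DENY
  req#9 t=19s: DENY
  req#10 t=26s: ALLOW
  req#11 t=27s: ALLOW
  req#12 t=29s: ALLOW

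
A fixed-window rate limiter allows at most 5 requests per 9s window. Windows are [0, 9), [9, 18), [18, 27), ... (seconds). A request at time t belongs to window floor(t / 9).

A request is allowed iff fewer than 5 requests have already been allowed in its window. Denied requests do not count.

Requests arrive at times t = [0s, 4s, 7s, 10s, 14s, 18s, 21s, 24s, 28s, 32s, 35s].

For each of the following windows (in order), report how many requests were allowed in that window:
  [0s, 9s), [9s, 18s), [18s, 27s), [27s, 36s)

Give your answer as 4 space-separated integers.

Answer: 3 2 3 3

Derivation:
Processing requests:
  req#1 t=0s (window 0): ALLOW
  req#2 t=4s (window 0): ALLOW
  req#3 t=7s (window 0): ALLOW
  req#4 t=10s (window 1): ALLOW
  req#5 t=14s (window 1): ALLOW
  req#6 t=18s (window 2): ALLOW
  req#7 t=21s (window 2): ALLOW
  req#8 t=24s (window 2): ALLOW
  req#9 t=28s (window 3): ALLOW
  req#10 t=32s (window 3): ALLOW
  req#11 t=35s (window 3): ALLOW

Allowed counts by window: 3 2 3 3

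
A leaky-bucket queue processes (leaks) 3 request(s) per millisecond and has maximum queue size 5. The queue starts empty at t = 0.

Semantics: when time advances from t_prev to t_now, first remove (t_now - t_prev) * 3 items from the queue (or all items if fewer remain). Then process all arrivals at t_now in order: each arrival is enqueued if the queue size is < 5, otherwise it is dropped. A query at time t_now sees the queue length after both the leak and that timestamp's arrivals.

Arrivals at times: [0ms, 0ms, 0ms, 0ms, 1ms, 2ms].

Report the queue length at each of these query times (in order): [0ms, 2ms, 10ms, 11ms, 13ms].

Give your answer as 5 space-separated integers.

Queue lengths at query times:
  query t=0ms: backlog = 4
  query t=2ms: backlog = 1
  query t=10ms: backlog = 0
  query t=11ms: backlog = 0
  query t=13ms: backlog = 0

Answer: 4 1 0 0 0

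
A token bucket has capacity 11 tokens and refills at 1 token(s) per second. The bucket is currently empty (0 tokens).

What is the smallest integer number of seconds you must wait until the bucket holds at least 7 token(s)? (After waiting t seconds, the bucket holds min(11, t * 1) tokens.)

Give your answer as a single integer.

Need t * 1 >= 7, so t >= 7/1.
Smallest integer t = ceil(7/1) = 7.

Answer: 7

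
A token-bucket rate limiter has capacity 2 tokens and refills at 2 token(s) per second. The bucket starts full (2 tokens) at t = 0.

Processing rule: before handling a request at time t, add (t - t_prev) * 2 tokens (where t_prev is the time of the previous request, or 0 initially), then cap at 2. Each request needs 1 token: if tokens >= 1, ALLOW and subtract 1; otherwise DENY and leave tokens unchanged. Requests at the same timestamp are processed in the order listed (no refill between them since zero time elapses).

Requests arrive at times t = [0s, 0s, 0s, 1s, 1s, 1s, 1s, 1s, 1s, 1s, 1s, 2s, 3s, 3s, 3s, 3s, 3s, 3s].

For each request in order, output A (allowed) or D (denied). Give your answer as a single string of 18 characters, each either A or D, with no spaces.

Simulating step by step:
  req#1 t=0s: ALLOW
  req#2 t=0s: ALLOW
  req#3 t=0s: DENY
  req#4 t=1s: ALLOW
  req#5 t=1s: ALLOW
  req#6 t=1s: DENY
  req#7 t=1s: DENY
  req#8 t=1s: DENY
  req#9 t=1s: DENY
  req#10 t=1s: DENY
  req#11 t=1s: DENY
  req#12 t=2s: ALLOW
  req#13 t=3s: ALLOW
  req#14 t=3s: ALLOW
  req#15 t=3s: DENY
  req#16 t=3s: DENY
  req#17 t=3s: DENY
  req#18 t=3s: DENY

Answer: AADAADDDDDDAAADDDD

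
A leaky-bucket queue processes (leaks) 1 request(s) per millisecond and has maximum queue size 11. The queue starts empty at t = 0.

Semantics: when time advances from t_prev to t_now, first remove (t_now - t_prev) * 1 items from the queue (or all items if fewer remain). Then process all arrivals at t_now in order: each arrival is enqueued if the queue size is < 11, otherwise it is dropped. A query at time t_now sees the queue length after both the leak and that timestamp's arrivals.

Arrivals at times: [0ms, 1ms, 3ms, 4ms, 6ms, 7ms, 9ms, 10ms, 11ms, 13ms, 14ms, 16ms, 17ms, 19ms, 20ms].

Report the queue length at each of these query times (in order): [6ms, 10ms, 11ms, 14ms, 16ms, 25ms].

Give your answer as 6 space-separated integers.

Answer: 1 1 1 1 1 0

Derivation:
Queue lengths at query times:
  query t=6ms: backlog = 1
  query t=10ms: backlog = 1
  query t=11ms: backlog = 1
  query t=14ms: backlog = 1
  query t=16ms: backlog = 1
  query t=25ms: backlog = 0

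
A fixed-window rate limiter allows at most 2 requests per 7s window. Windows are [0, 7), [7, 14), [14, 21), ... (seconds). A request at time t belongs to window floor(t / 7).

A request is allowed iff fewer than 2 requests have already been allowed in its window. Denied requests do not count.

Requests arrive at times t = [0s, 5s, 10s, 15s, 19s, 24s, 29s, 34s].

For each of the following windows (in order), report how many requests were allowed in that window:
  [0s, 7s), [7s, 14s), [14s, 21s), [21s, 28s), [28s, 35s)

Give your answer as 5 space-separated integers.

Processing requests:
  req#1 t=0s (window 0): ALLOW
  req#2 t=5s (window 0): ALLOW
  req#3 t=10s (window 1): ALLOW
  req#4 t=15s (window 2): ALLOW
  req#5 t=19s (window 2): ALLOW
  req#6 t=24s (window 3): ALLOW
  req#7 t=29s (window 4): ALLOW
  req#8 t=34s (window 4): ALLOW

Allowed counts by window: 2 1 2 1 2

Answer: 2 1 2 1 2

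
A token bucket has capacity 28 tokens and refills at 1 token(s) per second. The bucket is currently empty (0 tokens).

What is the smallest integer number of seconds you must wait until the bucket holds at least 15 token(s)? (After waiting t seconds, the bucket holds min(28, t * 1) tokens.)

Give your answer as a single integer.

Need t * 1 >= 15, so t >= 15/1.
Smallest integer t = ceil(15/1) = 15.

Answer: 15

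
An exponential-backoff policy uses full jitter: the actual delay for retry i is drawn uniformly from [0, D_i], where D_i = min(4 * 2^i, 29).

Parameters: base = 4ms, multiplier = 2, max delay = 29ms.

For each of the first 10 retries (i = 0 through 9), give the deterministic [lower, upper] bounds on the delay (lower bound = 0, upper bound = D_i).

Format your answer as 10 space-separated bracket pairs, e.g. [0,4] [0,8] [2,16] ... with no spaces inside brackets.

Answer: [0,4] [0,8] [0,16] [0,29] [0,29] [0,29] [0,29] [0,29] [0,29] [0,29]

Derivation:
Computing bounds per retry:
  i=0: D_i=min(4*2^0,29)=4, bounds=[0,4]
  i=1: D_i=min(4*2^1,29)=8, bounds=[0,8]
  i=2: D_i=min(4*2^2,29)=16, bounds=[0,16]
  i=3: D_i=min(4*2^3,29)=29, bounds=[0,29]
  i=4: D_i=min(4*2^4,29)=29, bounds=[0,29]
  i=5: D_i=min(4*2^5,29)=29, bounds=[0,29]
  i=6: D_i=min(4*2^6,29)=29, bounds=[0,29]
  i=7: D_i=min(4*2^7,29)=29, bounds=[0,29]
  i=8: D_i=min(4*2^8,29)=29, bounds=[0,29]
  i=9: D_i=min(4*2^9,29)=29, bounds=[0,29]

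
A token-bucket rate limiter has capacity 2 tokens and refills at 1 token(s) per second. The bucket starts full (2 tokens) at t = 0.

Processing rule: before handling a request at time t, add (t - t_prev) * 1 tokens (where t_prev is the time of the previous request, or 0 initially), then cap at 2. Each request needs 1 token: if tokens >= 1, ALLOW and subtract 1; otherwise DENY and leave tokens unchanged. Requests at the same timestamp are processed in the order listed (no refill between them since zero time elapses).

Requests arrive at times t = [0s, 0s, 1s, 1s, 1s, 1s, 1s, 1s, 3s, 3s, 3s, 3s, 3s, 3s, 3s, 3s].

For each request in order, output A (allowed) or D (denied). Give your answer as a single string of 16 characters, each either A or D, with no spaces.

Answer: AAADDDDDAADDDDDD

Derivation:
Simulating step by step:
  req#1 t=0s: ALLOW
  req#2 t=0s: ALLOW
  req#3 t=1s: ALLOW
  req#4 t=1s: DENY
  req#5 t=1s: DENY
  req#6 t=1s: DENY
  req#7 t=1s: DENY
  req#8 t=1s: DENY
  req#9 t=3s: ALLOW
  req#10 t=3s: ALLOW
  req#11 t=3s: DENY
  req#12 t=3s: DENY
  req#13 t=3s: DENY
  req#14 t=3s: DENY
  req#15 t=3s: DENY
  req#16 t=3s: DENY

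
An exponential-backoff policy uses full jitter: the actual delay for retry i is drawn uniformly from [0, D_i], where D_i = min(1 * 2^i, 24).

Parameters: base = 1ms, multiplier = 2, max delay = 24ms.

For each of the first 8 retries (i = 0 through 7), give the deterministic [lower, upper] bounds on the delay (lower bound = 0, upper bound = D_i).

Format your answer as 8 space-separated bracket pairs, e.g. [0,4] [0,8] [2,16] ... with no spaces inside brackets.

Answer: [0,1] [0,2] [0,4] [0,8] [0,16] [0,24] [0,24] [0,24]

Derivation:
Computing bounds per retry:
  i=0: D_i=min(1*2^0,24)=1, bounds=[0,1]
  i=1: D_i=min(1*2^1,24)=2, bounds=[0,2]
  i=2: D_i=min(1*2^2,24)=4, bounds=[0,4]
  i=3: D_i=min(1*2^3,24)=8, bounds=[0,8]
  i=4: D_i=min(1*2^4,24)=16, bounds=[0,16]
  i=5: D_i=min(1*2^5,24)=24, bounds=[0,24]
  i=6: D_i=min(1*2^6,24)=24, bounds=[0,24]
  i=7: D_i=min(1*2^7,24)=24, bounds=[0,24]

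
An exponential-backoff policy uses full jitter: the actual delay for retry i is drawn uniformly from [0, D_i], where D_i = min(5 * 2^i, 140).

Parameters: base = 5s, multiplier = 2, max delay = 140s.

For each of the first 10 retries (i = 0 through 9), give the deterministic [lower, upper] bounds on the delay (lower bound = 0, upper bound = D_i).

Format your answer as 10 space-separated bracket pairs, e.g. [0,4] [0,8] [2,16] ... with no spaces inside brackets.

Answer: [0,5] [0,10] [0,20] [0,40] [0,80] [0,140] [0,140] [0,140] [0,140] [0,140]

Derivation:
Computing bounds per retry:
  i=0: D_i=min(5*2^0,140)=5, bounds=[0,5]
  i=1: D_i=min(5*2^1,140)=10, bounds=[0,10]
  i=2: D_i=min(5*2^2,140)=20, bounds=[0,20]
  i=3: D_i=min(5*2^3,140)=40, bounds=[0,40]
  i=4: D_i=min(5*2^4,140)=80, bounds=[0,80]
  i=5: D_i=min(5*2^5,140)=140, bounds=[0,140]
  i=6: D_i=min(5*2^6,140)=140, bounds=[0,140]
  i=7: D_i=min(5*2^7,140)=140, bounds=[0,140]
  i=8: D_i=min(5*2^8,140)=140, bounds=[0,140]
  i=9: D_i=min(5*2^9,140)=140, bounds=[0,140]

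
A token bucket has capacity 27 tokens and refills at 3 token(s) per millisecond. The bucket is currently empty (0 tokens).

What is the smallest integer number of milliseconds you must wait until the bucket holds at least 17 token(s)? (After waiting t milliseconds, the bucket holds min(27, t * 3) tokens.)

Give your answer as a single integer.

Answer: 6

Derivation:
Need t * 3 >= 17, so t >= 17/3.
Smallest integer t = ceil(17/3) = 6.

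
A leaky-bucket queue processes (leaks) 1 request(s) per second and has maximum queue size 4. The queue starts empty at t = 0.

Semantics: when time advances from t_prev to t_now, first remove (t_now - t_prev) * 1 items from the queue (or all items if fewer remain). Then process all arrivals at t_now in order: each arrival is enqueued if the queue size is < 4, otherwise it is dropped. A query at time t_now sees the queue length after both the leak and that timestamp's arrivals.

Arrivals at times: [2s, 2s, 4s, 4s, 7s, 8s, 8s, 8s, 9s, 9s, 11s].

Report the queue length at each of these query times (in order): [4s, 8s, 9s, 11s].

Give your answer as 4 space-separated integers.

Queue lengths at query times:
  query t=4s: backlog = 2
  query t=8s: backlog = 3
  query t=9s: backlog = 4
  query t=11s: backlog = 3

Answer: 2 3 4 3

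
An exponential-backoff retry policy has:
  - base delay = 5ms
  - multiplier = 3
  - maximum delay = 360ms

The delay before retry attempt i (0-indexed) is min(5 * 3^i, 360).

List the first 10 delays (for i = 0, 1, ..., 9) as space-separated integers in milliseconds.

Computing each delay:
  i=0: min(5*3^0, 360) = 5
  i=1: min(5*3^1, 360) = 15
  i=2: min(5*3^2, 360) = 45
  i=3: min(5*3^3, 360) = 135
  i=4: min(5*3^4, 360) = 360
  i=5: min(5*3^5, 360) = 360
  i=6: min(5*3^6, 360) = 360
  i=7: min(5*3^7, 360) = 360
  i=8: min(5*3^8, 360) = 360
  i=9: min(5*3^9, 360) = 360

Answer: 5 15 45 135 360 360 360 360 360 360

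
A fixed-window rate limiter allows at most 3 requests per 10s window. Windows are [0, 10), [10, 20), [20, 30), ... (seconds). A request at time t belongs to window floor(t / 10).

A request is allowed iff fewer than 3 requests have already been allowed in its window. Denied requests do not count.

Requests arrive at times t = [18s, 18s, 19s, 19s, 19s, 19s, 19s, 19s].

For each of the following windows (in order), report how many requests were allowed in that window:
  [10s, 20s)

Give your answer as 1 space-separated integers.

Answer: 3

Derivation:
Processing requests:
  req#1 t=18s (window 1): ALLOW
  req#2 t=18s (window 1): ALLOW
  req#3 t=19s (window 1): ALLOW
  req#4 t=19s (window 1): DENY
  req#5 t=19s (window 1): DENY
  req#6 t=19s (window 1): DENY
  req#7 t=19s (window 1): DENY
  req#8 t=19s (window 1): DENY

Allowed counts by window: 3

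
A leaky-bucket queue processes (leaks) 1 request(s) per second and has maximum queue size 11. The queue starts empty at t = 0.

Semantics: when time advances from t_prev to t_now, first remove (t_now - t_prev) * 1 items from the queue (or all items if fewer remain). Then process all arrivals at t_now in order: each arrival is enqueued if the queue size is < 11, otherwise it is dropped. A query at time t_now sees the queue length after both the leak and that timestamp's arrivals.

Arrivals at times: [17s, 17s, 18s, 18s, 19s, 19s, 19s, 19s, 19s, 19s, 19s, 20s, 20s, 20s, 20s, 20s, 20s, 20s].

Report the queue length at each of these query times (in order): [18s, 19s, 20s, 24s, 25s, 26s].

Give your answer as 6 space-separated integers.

Queue lengths at query times:
  query t=18s: backlog = 3
  query t=19s: backlog = 9
  query t=20s: backlog = 11
  query t=24s: backlog = 7
  query t=25s: backlog = 6
  query t=26s: backlog = 5

Answer: 3 9 11 7 6 5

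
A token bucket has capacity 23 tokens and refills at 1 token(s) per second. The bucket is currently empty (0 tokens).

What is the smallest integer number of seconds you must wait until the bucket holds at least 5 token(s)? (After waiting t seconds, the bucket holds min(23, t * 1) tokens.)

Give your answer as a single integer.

Need t * 1 >= 5, so t >= 5/1.
Smallest integer t = ceil(5/1) = 5.

Answer: 5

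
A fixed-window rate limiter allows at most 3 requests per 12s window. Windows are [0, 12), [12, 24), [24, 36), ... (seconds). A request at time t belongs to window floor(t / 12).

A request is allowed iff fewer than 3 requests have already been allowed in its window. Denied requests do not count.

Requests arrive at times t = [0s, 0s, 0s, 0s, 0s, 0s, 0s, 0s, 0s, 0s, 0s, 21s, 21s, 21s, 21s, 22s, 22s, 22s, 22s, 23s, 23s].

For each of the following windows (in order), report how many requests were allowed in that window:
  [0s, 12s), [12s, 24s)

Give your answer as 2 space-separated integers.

Processing requests:
  req#1 t=0s (window 0): ALLOW
  req#2 t=0s (window 0): ALLOW
  req#3 t=0s (window 0): ALLOW
  req#4 t=0s (window 0): DENY
  req#5 t=0s (window 0): DENY
  req#6 t=0s (window 0): DENY
  req#7 t=0s (window 0): DENY
  req#8 t=0s (window 0): DENY
  req#9 t=0s (window 0): DENY
  req#10 t=0s (window 0): DENY
  req#11 t=0s (window 0): DENY
  req#12 t=21s (window 1): ALLOW
  req#13 t=21s (window 1): ALLOW
  req#14 t=21s (window 1): ALLOW
  req#15 t=21s (window 1): DENY
  req#16 t=22s (window 1): DENY
  req#17 t=22s (window 1): DENY
  req#18 t=22s (window 1): DENY
  req#19 t=22s (window 1): DENY
  req#20 t=23s (window 1): DENY
  req#21 t=23s (window 1): DENY

Allowed counts by window: 3 3

Answer: 3 3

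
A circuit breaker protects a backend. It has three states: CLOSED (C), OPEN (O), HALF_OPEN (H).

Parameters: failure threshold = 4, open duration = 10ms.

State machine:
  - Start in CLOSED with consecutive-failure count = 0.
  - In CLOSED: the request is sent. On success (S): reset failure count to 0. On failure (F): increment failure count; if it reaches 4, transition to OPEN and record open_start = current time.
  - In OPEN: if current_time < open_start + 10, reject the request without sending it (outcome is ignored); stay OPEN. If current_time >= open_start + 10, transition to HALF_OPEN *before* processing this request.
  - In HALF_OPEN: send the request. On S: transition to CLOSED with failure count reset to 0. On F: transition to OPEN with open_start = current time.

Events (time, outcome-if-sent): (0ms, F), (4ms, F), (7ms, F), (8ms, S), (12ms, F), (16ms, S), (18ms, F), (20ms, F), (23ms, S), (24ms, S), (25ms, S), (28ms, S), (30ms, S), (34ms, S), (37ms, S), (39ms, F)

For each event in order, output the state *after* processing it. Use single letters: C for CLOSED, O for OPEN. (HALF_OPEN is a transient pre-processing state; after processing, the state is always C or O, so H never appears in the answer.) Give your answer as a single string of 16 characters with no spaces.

Answer: CCCCCCCCCCCCCCCC

Derivation:
State after each event:
  event#1 t=0ms outcome=F: state=CLOSED
  event#2 t=4ms outcome=F: state=CLOSED
  event#3 t=7ms outcome=F: state=CLOSED
  event#4 t=8ms outcome=S: state=CLOSED
  event#5 t=12ms outcome=F: state=CLOSED
  event#6 t=16ms outcome=S: state=CLOSED
  event#7 t=18ms outcome=F: state=CLOSED
  event#8 t=20ms outcome=F: state=CLOSED
  event#9 t=23ms outcome=S: state=CLOSED
  event#10 t=24ms outcome=S: state=CLOSED
  event#11 t=25ms outcome=S: state=CLOSED
  event#12 t=28ms outcome=S: state=CLOSED
  event#13 t=30ms outcome=S: state=CLOSED
  event#14 t=34ms outcome=S: state=CLOSED
  event#15 t=37ms outcome=S: state=CLOSED
  event#16 t=39ms outcome=F: state=CLOSED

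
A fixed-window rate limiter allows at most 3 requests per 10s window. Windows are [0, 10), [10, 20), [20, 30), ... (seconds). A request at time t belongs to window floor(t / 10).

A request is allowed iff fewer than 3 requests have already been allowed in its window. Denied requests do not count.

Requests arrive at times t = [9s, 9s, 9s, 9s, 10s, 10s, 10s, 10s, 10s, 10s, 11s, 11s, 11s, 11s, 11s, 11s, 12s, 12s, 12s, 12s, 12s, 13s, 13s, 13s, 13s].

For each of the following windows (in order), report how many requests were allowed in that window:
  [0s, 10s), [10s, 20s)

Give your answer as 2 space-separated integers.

Answer: 3 3

Derivation:
Processing requests:
  req#1 t=9s (window 0): ALLOW
  req#2 t=9s (window 0): ALLOW
  req#3 t=9s (window 0): ALLOW
  req#4 t=9s (window 0): DENY
  req#5 t=10s (window 1): ALLOW
  req#6 t=10s (window 1): ALLOW
  req#7 t=10s (window 1): ALLOW
  req#8 t=10s (window 1): DENY
  req#9 t=10s (window 1): DENY
  req#10 t=10s (window 1): DENY
  req#11 t=11s (window 1): DENY
  req#12 t=11s (window 1): DENY
  req#13 t=11s (window 1): DENY
  req#14 t=11s (window 1): DENY
  req#15 t=11s (window 1): DENY
  req#16 t=11s (window 1): DENY
  req#17 t=12s (window 1): DENY
  req#18 t=12s (window 1): DENY
  req#19 t=12s (window 1): DENY
  req#20 t=12s (window 1): DENY
  req#21 t=12s (window 1): DENY
  req#22 t=13s (window 1): DENY
  req#23 t=13s (window 1): DENY
  req#24 t=13s (window 1): DENY
  req#25 t=13s (window 1): DENY

Allowed counts by window: 3 3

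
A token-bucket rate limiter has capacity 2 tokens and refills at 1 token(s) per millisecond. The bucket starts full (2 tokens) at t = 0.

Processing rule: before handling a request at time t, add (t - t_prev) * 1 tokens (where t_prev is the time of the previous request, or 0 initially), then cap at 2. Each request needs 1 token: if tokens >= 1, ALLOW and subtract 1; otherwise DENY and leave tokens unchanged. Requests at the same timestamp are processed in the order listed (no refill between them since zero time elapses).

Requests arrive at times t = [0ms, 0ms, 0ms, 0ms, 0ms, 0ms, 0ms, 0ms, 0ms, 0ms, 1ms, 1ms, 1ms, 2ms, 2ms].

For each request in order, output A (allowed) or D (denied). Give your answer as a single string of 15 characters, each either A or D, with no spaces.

Simulating step by step:
  req#1 t=0ms: ALLOW
  req#2 t=0ms: ALLOW
  req#3 t=0ms: DENY
  req#4 t=0ms: DENY
  req#5 t=0ms: DENY
  req#6 t=0ms: DENY
  req#7 t=0ms: DENY
  req#8 t=0ms: DENY
  req#9 t=0ms: DENY
  req#10 t=0ms: DENY
  req#11 t=1ms: ALLOW
  req#12 t=1ms: DENY
  req#13 t=1ms: DENY
  req#14 t=2ms: ALLOW
  req#15 t=2ms: DENY

Answer: AADDDDDDDDADDAD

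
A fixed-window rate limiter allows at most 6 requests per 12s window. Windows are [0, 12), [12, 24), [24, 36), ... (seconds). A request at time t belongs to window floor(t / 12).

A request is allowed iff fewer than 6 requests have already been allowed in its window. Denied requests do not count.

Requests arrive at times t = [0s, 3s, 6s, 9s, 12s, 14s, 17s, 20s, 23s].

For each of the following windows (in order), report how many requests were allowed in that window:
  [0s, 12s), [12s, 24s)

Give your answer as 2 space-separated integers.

Processing requests:
  req#1 t=0s (window 0): ALLOW
  req#2 t=3s (window 0): ALLOW
  req#3 t=6s (window 0): ALLOW
  req#4 t=9s (window 0): ALLOW
  req#5 t=12s (window 1): ALLOW
  req#6 t=14s (window 1): ALLOW
  req#7 t=17s (window 1): ALLOW
  req#8 t=20s (window 1): ALLOW
  req#9 t=23s (window 1): ALLOW

Allowed counts by window: 4 5

Answer: 4 5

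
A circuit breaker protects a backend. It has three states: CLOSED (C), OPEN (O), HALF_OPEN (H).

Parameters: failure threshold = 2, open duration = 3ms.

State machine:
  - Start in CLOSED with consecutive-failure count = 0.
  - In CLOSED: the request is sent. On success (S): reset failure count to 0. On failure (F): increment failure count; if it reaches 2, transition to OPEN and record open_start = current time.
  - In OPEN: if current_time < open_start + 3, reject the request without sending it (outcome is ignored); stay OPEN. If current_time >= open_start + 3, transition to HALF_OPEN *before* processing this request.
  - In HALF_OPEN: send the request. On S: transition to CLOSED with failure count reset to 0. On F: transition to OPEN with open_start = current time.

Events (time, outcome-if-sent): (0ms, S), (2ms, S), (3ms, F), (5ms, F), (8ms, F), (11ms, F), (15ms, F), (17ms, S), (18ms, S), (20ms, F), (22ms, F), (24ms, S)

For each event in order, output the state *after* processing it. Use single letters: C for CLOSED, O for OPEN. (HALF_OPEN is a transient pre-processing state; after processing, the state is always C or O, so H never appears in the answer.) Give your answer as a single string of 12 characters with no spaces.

State after each event:
  event#1 t=0ms outcome=S: state=CLOSED
  event#2 t=2ms outcome=S: state=CLOSED
  event#3 t=3ms outcome=F: state=CLOSED
  event#4 t=5ms outcome=F: state=OPEN
  event#5 t=8ms outcome=F: state=OPEN
  event#6 t=11ms outcome=F: state=OPEN
  event#7 t=15ms outcome=F: state=OPEN
  event#8 t=17ms outcome=S: state=OPEN
  event#9 t=18ms outcome=S: state=CLOSED
  event#10 t=20ms outcome=F: state=CLOSED
  event#11 t=22ms outcome=F: state=OPEN
  event#12 t=24ms outcome=S: state=OPEN

Answer: CCCOOOOOCCOO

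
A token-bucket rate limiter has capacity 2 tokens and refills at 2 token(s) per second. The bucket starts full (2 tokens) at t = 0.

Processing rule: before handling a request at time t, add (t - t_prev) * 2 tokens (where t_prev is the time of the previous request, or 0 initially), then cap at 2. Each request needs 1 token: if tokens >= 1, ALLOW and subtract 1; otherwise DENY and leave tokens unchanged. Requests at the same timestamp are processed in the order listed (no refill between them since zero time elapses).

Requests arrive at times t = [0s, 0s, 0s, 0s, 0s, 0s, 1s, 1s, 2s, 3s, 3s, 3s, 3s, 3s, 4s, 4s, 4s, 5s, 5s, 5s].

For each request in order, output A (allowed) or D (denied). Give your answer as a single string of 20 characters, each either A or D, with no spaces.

Answer: AADDDDAAAAADDDAADAAD

Derivation:
Simulating step by step:
  req#1 t=0s: ALLOW
  req#2 t=0s: ALLOW
  req#3 t=0s: DENY
  req#4 t=0s: DENY
  req#5 t=0s: DENY
  req#6 t=0s: DENY
  req#7 t=1s: ALLOW
  req#8 t=1s: ALLOW
  req#9 t=2s: ALLOW
  req#10 t=3s: ALLOW
  req#11 t=3s: ALLOW
  req#12 t=3s: DENY
  req#13 t=3s: DENY
  req#14 t=3s: DENY
  req#15 t=4s: ALLOW
  req#16 t=4s: ALLOW
  req#17 t=4s: DENY
  req#18 t=5s: ALLOW
  req#19 t=5s: ALLOW
  req#20 t=5s: DENY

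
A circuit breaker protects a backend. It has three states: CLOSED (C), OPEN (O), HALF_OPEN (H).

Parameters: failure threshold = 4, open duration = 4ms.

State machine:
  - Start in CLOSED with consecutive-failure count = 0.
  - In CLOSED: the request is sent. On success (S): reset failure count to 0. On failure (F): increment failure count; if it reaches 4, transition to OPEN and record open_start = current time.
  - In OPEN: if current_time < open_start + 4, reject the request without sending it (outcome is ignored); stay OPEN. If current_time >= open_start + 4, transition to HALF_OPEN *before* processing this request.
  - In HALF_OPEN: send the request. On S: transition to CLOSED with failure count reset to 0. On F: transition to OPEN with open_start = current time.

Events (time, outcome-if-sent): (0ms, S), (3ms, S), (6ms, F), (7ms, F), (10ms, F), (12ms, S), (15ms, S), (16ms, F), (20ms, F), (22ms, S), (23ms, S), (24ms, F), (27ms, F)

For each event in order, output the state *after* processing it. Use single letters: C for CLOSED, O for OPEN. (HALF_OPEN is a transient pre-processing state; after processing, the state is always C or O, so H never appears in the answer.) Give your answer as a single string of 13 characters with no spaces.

Answer: CCCCCCCCCCCCC

Derivation:
State after each event:
  event#1 t=0ms outcome=S: state=CLOSED
  event#2 t=3ms outcome=S: state=CLOSED
  event#3 t=6ms outcome=F: state=CLOSED
  event#4 t=7ms outcome=F: state=CLOSED
  event#5 t=10ms outcome=F: state=CLOSED
  event#6 t=12ms outcome=S: state=CLOSED
  event#7 t=15ms outcome=S: state=CLOSED
  event#8 t=16ms outcome=F: state=CLOSED
  event#9 t=20ms outcome=F: state=CLOSED
  event#10 t=22ms outcome=S: state=CLOSED
  event#11 t=23ms outcome=S: state=CLOSED
  event#12 t=24ms outcome=F: state=CLOSED
  event#13 t=27ms outcome=F: state=CLOSED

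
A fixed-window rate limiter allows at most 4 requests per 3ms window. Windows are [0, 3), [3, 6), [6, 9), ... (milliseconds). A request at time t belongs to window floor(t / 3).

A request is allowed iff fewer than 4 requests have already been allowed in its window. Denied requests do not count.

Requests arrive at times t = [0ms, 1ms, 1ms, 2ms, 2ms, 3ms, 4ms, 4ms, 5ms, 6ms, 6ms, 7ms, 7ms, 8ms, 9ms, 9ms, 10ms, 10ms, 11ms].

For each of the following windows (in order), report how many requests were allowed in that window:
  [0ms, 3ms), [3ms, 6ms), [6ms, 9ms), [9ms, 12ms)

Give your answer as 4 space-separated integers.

Answer: 4 4 4 4

Derivation:
Processing requests:
  req#1 t=0ms (window 0): ALLOW
  req#2 t=1ms (window 0): ALLOW
  req#3 t=1ms (window 0): ALLOW
  req#4 t=2ms (window 0): ALLOW
  req#5 t=2ms (window 0): DENY
  req#6 t=3ms (window 1): ALLOW
  req#7 t=4ms (window 1): ALLOW
  req#8 t=4ms (window 1): ALLOW
  req#9 t=5ms (window 1): ALLOW
  req#10 t=6ms (window 2): ALLOW
  req#11 t=6ms (window 2): ALLOW
  req#12 t=7ms (window 2): ALLOW
  req#13 t=7ms (window 2): ALLOW
  req#14 t=8ms (window 2): DENY
  req#15 t=9ms (window 3): ALLOW
  req#16 t=9ms (window 3): ALLOW
  req#17 t=10ms (window 3): ALLOW
  req#18 t=10ms (window 3): ALLOW
  req#19 t=11ms (window 3): DENY

Allowed counts by window: 4 4 4 4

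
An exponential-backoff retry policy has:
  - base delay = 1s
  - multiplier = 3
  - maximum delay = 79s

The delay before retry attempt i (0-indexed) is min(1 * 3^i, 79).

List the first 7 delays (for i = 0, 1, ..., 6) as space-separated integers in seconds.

Computing each delay:
  i=0: min(1*3^0, 79) = 1
  i=1: min(1*3^1, 79) = 3
  i=2: min(1*3^2, 79) = 9
  i=3: min(1*3^3, 79) = 27
  i=4: min(1*3^4, 79) = 79
  i=5: min(1*3^5, 79) = 79
  i=6: min(1*3^6, 79) = 79

Answer: 1 3 9 27 79 79 79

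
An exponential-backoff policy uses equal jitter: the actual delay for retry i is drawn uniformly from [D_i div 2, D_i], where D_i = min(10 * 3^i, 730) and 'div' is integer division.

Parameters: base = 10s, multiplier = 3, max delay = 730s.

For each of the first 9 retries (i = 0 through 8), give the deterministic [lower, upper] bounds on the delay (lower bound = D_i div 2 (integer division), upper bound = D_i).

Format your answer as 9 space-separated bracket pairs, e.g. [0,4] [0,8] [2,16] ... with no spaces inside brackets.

Computing bounds per retry:
  i=0: D_i=min(10*3^0,730)=10, bounds=[5,10]
  i=1: D_i=min(10*3^1,730)=30, bounds=[15,30]
  i=2: D_i=min(10*3^2,730)=90, bounds=[45,90]
  i=3: D_i=min(10*3^3,730)=270, bounds=[135,270]
  i=4: D_i=min(10*3^4,730)=730, bounds=[365,730]
  i=5: D_i=min(10*3^5,730)=730, bounds=[365,730]
  i=6: D_i=min(10*3^6,730)=730, bounds=[365,730]
  i=7: D_i=min(10*3^7,730)=730, bounds=[365,730]
  i=8: D_i=min(10*3^8,730)=730, bounds=[365,730]

Answer: [5,10] [15,30] [45,90] [135,270] [365,730] [365,730] [365,730] [365,730] [365,730]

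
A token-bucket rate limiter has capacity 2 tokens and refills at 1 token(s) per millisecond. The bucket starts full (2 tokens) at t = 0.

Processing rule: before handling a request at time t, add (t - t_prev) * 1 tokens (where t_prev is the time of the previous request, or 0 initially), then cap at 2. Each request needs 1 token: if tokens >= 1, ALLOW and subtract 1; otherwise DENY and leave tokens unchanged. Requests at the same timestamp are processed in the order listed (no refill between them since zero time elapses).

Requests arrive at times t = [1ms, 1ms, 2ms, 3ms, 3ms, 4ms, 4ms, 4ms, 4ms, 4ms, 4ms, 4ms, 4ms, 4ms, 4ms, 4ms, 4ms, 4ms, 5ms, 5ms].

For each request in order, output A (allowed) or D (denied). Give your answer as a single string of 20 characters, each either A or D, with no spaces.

Answer: AAAADADDDDDDDDDDDDAD

Derivation:
Simulating step by step:
  req#1 t=1ms: ALLOW
  req#2 t=1ms: ALLOW
  req#3 t=2ms: ALLOW
  req#4 t=3ms: ALLOW
  req#5 t=3ms: DENY
  req#6 t=4ms: ALLOW
  req#7 t=4ms: DENY
  req#8 t=4ms: DENY
  req#9 t=4ms: DENY
  req#10 t=4ms: DENY
  req#11 t=4ms: DENY
  req#12 t=4ms: DENY
  req#13 t=4ms: DENY
  req#14 t=4ms: DENY
  req#15 t=4ms: DENY
  req#16 t=4ms: DENY
  req#17 t=4ms: DENY
  req#18 t=4ms: DENY
  req#19 t=5ms: ALLOW
  req#20 t=5ms: DENY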